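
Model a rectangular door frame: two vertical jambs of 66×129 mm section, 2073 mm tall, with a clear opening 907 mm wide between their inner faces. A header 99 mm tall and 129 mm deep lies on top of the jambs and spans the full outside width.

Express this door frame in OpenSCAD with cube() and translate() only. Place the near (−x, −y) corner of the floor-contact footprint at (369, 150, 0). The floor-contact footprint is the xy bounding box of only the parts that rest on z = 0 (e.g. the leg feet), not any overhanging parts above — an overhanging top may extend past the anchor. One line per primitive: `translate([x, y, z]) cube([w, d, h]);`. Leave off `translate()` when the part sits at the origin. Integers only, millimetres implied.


translate([369, 150, 0]) cube([66, 129, 2073]);
translate([1342, 150, 0]) cube([66, 129, 2073]);
translate([369, 150, 2073]) cube([1039, 129, 99]);


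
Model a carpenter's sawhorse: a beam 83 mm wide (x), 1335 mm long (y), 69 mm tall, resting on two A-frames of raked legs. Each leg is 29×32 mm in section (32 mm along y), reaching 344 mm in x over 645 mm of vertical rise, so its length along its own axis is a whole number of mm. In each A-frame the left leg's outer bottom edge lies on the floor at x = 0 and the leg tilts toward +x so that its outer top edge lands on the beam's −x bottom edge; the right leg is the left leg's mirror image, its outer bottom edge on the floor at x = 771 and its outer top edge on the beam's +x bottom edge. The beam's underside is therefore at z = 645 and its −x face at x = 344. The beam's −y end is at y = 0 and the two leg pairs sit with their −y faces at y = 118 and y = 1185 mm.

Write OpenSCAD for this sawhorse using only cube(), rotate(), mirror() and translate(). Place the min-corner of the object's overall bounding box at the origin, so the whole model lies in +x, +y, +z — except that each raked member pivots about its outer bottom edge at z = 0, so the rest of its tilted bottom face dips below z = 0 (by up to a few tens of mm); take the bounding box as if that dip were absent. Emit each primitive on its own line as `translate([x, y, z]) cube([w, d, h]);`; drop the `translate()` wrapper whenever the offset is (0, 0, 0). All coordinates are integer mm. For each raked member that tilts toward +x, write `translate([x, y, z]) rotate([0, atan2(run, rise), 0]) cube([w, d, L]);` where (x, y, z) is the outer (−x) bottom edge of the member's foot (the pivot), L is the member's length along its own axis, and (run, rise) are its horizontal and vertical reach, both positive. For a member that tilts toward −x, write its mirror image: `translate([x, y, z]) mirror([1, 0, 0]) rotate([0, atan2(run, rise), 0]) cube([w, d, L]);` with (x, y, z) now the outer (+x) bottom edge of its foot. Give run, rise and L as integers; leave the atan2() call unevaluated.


// leg length = √(344² + 645²) = 731
// right-leg outer foot x = 2·344 + 83 = 771
// beam min-corner = (344, 0, 645)
translate([344, 0, 645]) cube([83, 1335, 69]);
translate([0, 118, 0]) rotate([0, atan2(344, 645), 0]) cube([29, 32, 731]);
translate([771, 118, 0]) mirror([1, 0, 0]) rotate([0, atan2(344, 645), 0]) cube([29, 32, 731]);
translate([0, 1185, 0]) rotate([0, atan2(344, 645), 0]) cube([29, 32, 731]);
translate([771, 1185, 0]) mirror([1, 0, 0]) rotate([0, atan2(344, 645), 0]) cube([29, 32, 731]);


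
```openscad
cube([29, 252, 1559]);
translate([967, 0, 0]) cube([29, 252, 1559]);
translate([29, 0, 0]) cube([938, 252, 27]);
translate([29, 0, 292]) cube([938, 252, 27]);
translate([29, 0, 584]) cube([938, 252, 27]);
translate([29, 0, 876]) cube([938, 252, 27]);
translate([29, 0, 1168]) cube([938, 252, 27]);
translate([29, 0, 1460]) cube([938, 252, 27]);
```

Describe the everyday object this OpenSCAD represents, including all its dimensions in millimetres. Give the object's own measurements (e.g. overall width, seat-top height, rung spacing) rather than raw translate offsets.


An open bookshelf. Two side panels, each 29 mm thick, 252 mm deep and 1559 mm tall, stand 996 mm apart (outside-to-outside). Between them sit 6 shelves, each 27 mm thick and 252 mm deep, spanning the full gap between the sides. The bottom shelf rests on the floor (its underside at z = 0) and the clear gap between one shelf's top and the next shelf's underside is 265 mm.


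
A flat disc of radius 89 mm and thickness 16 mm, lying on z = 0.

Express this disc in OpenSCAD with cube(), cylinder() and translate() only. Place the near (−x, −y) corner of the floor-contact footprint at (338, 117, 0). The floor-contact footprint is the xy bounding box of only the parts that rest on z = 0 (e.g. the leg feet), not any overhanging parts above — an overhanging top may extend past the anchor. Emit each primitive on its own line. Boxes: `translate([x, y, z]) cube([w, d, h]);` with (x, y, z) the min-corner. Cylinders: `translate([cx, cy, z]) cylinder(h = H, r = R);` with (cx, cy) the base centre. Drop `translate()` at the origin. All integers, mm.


translate([427, 206, 0]) cylinder(h = 16, r = 89);


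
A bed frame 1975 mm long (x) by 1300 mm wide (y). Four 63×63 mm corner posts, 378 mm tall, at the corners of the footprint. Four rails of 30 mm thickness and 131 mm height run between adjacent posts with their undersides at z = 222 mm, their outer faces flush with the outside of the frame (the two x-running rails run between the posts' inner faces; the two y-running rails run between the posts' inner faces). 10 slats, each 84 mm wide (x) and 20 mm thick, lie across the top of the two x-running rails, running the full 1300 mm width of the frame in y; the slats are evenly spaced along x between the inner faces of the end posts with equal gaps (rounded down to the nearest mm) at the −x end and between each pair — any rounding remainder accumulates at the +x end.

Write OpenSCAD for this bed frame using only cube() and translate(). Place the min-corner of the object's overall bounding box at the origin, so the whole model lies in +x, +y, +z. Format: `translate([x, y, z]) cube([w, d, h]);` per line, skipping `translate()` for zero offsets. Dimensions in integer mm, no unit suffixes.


// slat z = rail_z + rail_h = 222 + 131 = 353
// slat gap = ⌊(1849 − 10·84) / 11⌋ = 91
cube([63, 63, 378]);
translate([0, 1237, 0]) cube([63, 63, 378]);
translate([1912, 0, 0]) cube([63, 63, 378]);
translate([1912, 1237, 0]) cube([63, 63, 378]);
translate([63, 0, 222]) cube([1849, 30, 131]);
translate([63, 1270, 222]) cube([1849, 30, 131]);
translate([0, 63, 222]) cube([30, 1174, 131]);
translate([1945, 63, 222]) cube([30, 1174, 131]);
translate([154, 0, 353]) cube([84, 1300, 20]);
translate([329, 0, 353]) cube([84, 1300, 20]);
translate([504, 0, 353]) cube([84, 1300, 20]);
translate([679, 0, 353]) cube([84, 1300, 20]);
translate([854, 0, 353]) cube([84, 1300, 20]);
translate([1029, 0, 353]) cube([84, 1300, 20]);
translate([1204, 0, 353]) cube([84, 1300, 20]);
translate([1379, 0, 353]) cube([84, 1300, 20]);
translate([1554, 0, 353]) cube([84, 1300, 20]);
translate([1729, 0, 353]) cube([84, 1300, 20]);


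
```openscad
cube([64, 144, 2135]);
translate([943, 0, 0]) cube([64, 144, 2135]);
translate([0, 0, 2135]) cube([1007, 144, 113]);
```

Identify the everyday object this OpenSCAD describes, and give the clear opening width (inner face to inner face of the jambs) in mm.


A door frame. The clear opening width is 879 mm.

Two 2135 mm tall posts with a header on top — a door frame. The left jamb is 64 mm wide at x = 0; the right jamb starts at x = 943. The clear opening is 943 − 64 = 879 mm.


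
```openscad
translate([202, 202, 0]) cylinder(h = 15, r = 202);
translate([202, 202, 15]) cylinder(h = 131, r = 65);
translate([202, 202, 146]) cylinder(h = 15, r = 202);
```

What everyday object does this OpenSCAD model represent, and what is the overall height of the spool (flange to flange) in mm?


A spool. The overall height is 161 mm.

Three coaxial cylinders, large–small–large — a spool. Two 15 mm flanges and a 131 mm core give 15 + 131 + 15 = 161 mm.


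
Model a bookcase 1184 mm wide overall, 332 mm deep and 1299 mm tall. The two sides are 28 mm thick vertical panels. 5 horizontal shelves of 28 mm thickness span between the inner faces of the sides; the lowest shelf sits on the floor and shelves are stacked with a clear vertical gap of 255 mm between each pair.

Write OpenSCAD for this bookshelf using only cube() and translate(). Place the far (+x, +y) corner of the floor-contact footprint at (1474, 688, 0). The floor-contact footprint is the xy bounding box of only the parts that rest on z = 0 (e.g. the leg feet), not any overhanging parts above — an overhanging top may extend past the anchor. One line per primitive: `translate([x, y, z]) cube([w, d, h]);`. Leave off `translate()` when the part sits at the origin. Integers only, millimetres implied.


translate([290, 356, 0]) cube([28, 332, 1299]);
translate([1446, 356, 0]) cube([28, 332, 1299]);
translate([318, 356, 0]) cube([1128, 332, 28]);
translate([318, 356, 283]) cube([1128, 332, 28]);
translate([318, 356, 566]) cube([1128, 332, 28]);
translate([318, 356, 849]) cube([1128, 332, 28]);
translate([318, 356, 1132]) cube([1128, 332, 28]);


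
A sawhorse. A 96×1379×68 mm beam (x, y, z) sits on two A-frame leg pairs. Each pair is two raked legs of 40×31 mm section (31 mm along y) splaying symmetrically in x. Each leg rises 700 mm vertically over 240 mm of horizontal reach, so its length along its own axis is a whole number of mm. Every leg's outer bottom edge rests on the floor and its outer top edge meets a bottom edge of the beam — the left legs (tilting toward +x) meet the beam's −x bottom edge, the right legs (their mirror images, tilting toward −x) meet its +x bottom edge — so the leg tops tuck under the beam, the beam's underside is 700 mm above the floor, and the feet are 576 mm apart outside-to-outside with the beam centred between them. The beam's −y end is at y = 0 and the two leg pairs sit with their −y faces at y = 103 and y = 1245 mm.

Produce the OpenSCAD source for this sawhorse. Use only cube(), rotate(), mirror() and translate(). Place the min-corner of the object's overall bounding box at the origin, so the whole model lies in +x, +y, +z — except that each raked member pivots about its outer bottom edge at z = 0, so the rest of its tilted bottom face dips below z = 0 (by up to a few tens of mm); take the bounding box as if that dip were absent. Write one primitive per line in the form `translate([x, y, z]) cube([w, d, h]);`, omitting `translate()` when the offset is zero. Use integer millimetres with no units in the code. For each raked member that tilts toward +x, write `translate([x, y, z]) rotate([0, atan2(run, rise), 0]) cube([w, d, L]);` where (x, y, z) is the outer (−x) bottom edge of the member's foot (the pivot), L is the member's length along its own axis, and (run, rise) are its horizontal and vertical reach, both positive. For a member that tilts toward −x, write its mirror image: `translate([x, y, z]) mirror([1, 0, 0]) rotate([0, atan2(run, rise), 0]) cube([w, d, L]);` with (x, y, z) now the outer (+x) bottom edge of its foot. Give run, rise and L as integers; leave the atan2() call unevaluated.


translate([240, 0, 700]) cube([96, 1379, 68]);
translate([0, 103, 0]) rotate([0, atan2(240, 700), 0]) cube([40, 31, 740]);
translate([576, 103, 0]) mirror([1, 0, 0]) rotate([0, atan2(240, 700), 0]) cube([40, 31, 740]);
translate([0, 1245, 0]) rotate([0, atan2(240, 700), 0]) cube([40, 31, 740]);
translate([576, 1245, 0]) mirror([1, 0, 0]) rotate([0, atan2(240, 700), 0]) cube([40, 31, 740]);


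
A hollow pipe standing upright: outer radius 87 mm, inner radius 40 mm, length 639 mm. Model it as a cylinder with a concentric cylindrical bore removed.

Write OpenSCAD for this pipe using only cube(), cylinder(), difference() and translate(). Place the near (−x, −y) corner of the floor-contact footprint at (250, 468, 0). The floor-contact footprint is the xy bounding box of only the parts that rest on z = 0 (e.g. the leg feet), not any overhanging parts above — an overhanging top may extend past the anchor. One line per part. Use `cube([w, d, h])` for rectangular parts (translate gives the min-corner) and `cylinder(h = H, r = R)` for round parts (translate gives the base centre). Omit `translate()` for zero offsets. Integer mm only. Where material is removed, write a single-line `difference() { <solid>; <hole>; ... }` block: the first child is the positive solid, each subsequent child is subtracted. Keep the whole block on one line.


difference() { translate([337, 555, 0]) cylinder(h = 639, r = 87); translate([337, 555, 0]) cylinder(h = 639, r = 40); }


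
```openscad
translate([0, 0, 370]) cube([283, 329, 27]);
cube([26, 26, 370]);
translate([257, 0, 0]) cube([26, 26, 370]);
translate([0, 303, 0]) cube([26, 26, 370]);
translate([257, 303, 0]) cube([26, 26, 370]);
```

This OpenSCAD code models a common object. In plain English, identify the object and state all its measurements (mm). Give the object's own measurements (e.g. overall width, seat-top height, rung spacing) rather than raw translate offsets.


A four-legged stool. The seat is a 283×329×27 mm slab whose top surface is at z = 397 mm; four square legs, each 26×26 mm in cross-section, run from the floor (z = 0) to the underside of the seat, each flush with a corner of the seat.


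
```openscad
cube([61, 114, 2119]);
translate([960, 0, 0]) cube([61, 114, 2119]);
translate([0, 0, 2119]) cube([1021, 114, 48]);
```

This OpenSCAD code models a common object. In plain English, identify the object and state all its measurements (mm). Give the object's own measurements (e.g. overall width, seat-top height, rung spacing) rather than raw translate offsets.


A door frame. The clear opening is 899 mm wide and 2119 mm high. Two 61 mm wide jambs, 114 mm deep, stand either side of the opening from the floor to the top of the opening. A 48 mm thick head sits across the top of both jambs, spanning the full outside width of the frame.


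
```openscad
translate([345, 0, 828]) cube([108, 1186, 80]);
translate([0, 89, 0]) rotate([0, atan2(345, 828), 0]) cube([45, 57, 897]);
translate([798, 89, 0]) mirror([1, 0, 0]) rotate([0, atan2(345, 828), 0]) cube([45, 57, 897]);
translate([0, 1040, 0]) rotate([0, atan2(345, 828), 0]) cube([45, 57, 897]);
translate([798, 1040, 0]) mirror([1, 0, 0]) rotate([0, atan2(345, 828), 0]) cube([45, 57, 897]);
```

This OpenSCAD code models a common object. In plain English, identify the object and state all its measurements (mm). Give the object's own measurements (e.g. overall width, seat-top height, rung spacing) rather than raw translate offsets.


A sawhorse. A 108×1186×80 mm beam (x, y, z) sits on two A-frame leg pairs. Each pair is two raked legs of 45×57 mm section (57 mm along y) splaying symmetrically in x. Each leg rises 828 mm vertically over 345 mm of horizontal reach and is 897 mm long along its own axis. Every leg's outer bottom edge rests on the floor and its outer top edge meets a bottom edge of the beam — the left legs (tilting toward +x) meet the beam's −x bottom edge, the right legs (their mirror images, tilting toward −x) meet its +x bottom edge — so the leg tops tuck under the beam, the beam's underside is 828 mm above the floor, and the feet are 798 mm apart outside-to-outside with the beam centred between them. The two leg pairs are set in 89 mm from either end of the beam.


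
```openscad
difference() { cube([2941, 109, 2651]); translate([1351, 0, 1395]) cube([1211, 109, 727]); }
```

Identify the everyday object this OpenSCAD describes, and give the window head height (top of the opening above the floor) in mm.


A wall with a window opening. The window head height is 2122 mm.

A wall with a rectangular opening subtracted — a window. Sill at z = 1395, opening 727 mm tall, so the head is at 1395 + 727 = 2122 mm.


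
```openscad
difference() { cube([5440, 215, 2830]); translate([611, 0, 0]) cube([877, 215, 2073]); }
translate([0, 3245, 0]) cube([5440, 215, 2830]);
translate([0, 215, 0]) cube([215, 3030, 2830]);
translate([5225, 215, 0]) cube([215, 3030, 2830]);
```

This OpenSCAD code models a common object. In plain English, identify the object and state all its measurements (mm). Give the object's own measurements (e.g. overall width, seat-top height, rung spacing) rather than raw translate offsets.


A single room: four walls, each 2830 mm tall and 215 mm thick, enclosing an outside footprint 5440×3460 mm (x × y), no floor or roof. The front and back walls (−y and +y sides) run the full x-width; the side walls fit between their inner faces. A door opening 877 mm wide and 2073 mm tall is cut through the front wall from the floor up, its −x edge 611 mm from the wall's −x end.


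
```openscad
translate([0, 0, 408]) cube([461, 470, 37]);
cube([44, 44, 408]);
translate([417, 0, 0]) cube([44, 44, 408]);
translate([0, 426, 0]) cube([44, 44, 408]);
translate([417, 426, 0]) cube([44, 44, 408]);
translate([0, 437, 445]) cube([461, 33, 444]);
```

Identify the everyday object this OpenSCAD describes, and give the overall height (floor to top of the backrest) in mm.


A chair. The overall height is 889 mm.

A slab on four corner posts with a tall panel at the back — a chair. The seat slab sits at z = 408 with thickness 37, and the 444 mm backrest starts at the seat top, so the overall height is 408 + 37 + 444 = 889 mm.


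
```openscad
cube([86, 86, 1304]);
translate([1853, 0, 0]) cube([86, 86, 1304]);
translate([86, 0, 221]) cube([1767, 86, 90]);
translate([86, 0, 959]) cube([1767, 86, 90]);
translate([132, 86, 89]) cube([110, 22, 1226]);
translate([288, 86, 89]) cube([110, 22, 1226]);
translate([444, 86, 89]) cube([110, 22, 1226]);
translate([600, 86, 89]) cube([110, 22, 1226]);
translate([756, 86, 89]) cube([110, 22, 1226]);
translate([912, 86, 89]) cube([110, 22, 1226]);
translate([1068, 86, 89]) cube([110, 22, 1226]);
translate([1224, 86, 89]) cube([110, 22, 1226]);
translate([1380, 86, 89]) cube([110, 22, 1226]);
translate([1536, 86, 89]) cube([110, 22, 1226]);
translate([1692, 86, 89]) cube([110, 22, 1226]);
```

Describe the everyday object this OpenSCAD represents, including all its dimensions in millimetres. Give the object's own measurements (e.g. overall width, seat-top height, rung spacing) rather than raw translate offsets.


A fence section. Two 86×86 mm posts, 1304 mm tall, stand on the floor with a clear span of 1767 mm between their inner faces. Two horizontal rails of 86×90 mm section span the gap between the posts with their undersides at z = 221 mm and z = 959 mm, flush with the posts' −y face. 11 pickets, each 110 mm wide, 22 mm thick and 1226 mm tall, are fixed to the +y face of the rails with their bottoms at z = 89 mm, spaced across the span with a 46 mm gap after the −x post and between neighbouring pickets, with 51 mm left before the +x post.


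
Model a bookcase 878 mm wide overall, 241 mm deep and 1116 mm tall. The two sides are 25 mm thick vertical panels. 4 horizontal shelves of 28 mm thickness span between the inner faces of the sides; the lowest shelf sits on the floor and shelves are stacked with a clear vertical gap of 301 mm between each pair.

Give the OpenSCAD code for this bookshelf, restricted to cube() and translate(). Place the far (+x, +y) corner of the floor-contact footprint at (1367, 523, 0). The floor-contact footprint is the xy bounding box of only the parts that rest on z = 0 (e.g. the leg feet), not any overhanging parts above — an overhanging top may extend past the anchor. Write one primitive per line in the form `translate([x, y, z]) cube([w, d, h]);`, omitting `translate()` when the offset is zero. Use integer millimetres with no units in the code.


translate([489, 282, 0]) cube([25, 241, 1116]);
translate([1342, 282, 0]) cube([25, 241, 1116]);
translate([514, 282, 0]) cube([828, 241, 28]);
translate([514, 282, 329]) cube([828, 241, 28]);
translate([514, 282, 658]) cube([828, 241, 28]);
translate([514, 282, 987]) cube([828, 241, 28]);


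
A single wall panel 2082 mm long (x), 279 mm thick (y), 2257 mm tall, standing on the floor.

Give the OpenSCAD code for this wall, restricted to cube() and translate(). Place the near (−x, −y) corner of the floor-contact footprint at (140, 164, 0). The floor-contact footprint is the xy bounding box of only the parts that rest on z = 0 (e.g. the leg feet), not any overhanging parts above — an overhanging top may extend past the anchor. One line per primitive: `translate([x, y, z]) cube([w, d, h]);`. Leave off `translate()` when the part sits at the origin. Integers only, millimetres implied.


translate([140, 164, 0]) cube([2082, 279, 2257]);


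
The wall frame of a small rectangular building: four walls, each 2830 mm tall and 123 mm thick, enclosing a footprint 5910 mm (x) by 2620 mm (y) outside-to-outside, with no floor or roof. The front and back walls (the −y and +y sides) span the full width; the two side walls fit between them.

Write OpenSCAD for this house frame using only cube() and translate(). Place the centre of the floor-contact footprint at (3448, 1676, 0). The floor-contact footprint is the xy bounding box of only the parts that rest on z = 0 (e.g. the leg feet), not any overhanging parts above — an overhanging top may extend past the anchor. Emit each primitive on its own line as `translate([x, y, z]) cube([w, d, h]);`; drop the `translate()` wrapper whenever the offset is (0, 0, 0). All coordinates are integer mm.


translate([493, 366, 0]) cube([5910, 123, 2830]);
translate([493, 2863, 0]) cube([5910, 123, 2830]);
translate([493, 489, 0]) cube([123, 2374, 2830]);
translate([6280, 489, 0]) cube([123, 2374, 2830]);


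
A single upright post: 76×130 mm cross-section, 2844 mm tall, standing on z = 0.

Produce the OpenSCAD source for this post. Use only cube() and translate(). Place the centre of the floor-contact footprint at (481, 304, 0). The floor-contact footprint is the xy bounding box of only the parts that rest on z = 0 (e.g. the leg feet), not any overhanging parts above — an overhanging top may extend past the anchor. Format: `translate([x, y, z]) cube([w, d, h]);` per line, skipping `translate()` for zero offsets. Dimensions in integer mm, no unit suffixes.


translate([443, 239, 0]) cube([76, 130, 2844]);


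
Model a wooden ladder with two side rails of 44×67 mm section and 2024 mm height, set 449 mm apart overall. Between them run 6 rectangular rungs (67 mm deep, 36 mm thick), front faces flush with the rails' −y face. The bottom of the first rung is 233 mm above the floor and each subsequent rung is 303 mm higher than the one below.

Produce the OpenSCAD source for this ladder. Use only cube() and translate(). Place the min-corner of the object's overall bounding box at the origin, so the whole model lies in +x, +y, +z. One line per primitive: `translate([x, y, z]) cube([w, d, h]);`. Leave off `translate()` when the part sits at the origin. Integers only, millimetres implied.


cube([44, 67, 2024]);
translate([405, 0, 0]) cube([44, 67, 2024]);
translate([44, 0, 233]) cube([361, 67, 36]);
translate([44, 0, 536]) cube([361, 67, 36]);
translate([44, 0, 839]) cube([361, 67, 36]);
translate([44, 0, 1142]) cube([361, 67, 36]);
translate([44, 0, 1445]) cube([361, 67, 36]);
translate([44, 0, 1748]) cube([361, 67, 36]);


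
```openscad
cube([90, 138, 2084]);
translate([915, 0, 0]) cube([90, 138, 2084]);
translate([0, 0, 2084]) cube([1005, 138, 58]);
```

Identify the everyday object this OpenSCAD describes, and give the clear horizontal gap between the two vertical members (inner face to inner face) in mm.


A door frame. The clear opening width is 825 mm.

Two 2084 mm tall posts with a header on top — a door frame. The left jamb is 90 mm wide at x = 0; the right jamb starts at x = 915. The clear opening is 915 − 90 = 825 mm.


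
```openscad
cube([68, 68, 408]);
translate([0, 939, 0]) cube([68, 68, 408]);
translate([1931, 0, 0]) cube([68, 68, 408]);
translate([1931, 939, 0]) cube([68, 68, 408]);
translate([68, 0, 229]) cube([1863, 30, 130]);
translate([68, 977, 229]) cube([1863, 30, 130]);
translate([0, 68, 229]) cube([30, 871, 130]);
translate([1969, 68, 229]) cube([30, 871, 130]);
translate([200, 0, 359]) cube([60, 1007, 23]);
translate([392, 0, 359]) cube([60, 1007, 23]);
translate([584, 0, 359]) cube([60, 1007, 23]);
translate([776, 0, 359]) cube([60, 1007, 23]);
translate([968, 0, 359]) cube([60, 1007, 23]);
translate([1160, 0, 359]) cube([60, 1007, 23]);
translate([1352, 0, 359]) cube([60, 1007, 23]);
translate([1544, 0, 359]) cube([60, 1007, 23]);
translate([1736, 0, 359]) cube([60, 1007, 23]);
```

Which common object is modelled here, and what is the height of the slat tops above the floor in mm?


A bed frame. The slat-top height is 382 mm.

Four posts, four rails, and a row of slats — a bed frame. Slats sit on the rails at z = 229 + 130 = 359; with slat thickness 23, the top is 382 mm.


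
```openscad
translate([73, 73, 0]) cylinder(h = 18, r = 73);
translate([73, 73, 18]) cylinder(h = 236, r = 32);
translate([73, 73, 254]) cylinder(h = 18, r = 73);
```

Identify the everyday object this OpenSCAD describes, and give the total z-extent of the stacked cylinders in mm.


A spool. The overall height is 272 mm.

Three coaxial cylinders, large–small–large — a spool. Two 18 mm flanges and a 236 mm core give 18 + 236 + 18 = 272 mm.


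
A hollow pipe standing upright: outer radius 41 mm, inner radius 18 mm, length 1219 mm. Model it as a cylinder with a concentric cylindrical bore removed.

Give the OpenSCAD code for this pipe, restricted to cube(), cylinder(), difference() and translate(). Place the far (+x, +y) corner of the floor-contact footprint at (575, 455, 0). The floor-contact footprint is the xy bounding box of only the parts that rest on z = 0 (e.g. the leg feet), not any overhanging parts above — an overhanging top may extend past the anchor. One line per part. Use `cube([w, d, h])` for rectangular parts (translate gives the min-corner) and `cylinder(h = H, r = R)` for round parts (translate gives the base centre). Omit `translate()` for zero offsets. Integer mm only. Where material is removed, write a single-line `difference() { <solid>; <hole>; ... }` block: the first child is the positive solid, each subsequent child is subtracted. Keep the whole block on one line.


difference() { translate([534, 414, 0]) cylinder(h = 1219, r = 41); translate([534, 414, 0]) cylinder(h = 1219, r = 18); }


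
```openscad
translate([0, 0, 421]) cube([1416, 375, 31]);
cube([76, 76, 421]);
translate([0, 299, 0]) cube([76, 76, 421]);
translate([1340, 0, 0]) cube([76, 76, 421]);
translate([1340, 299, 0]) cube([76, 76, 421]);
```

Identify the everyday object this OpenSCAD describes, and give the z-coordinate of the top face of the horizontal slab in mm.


A bench. The seat-top height is 452 mm.

A long slab on four corner posts — a bench. The slab sits at z = 421 with thickness 31, so the top is 421 + 31 = 452 mm.


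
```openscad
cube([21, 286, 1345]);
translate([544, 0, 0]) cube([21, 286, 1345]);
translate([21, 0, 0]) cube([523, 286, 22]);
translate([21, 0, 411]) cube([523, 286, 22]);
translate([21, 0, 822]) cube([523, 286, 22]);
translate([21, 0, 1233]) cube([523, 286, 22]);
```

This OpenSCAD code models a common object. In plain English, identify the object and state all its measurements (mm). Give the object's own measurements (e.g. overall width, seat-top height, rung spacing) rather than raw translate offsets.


An open bookshelf. Two side panels, each 21 mm thick, 286 mm deep and 1345 mm tall, stand 565 mm apart (outside-to-outside). Between them sit 4 shelves, each 22 mm thick and 286 mm deep, spanning the full gap between the sides. The bottom shelf rests on the floor (its underside at z = 0) and the clear gap between one shelf's top and the next shelf's underside is 389 mm.


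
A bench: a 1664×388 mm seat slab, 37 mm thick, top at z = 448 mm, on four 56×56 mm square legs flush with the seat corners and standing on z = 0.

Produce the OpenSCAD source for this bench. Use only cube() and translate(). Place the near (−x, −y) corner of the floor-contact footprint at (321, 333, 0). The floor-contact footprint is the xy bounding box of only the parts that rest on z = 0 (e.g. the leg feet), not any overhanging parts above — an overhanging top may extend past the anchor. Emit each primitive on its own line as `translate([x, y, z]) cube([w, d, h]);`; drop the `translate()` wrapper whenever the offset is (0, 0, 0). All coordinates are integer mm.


translate([321, 333, 411]) cube([1664, 388, 37]);
translate([321, 333, 0]) cube([56, 56, 411]);
translate([321, 665, 0]) cube([56, 56, 411]);
translate([1929, 333, 0]) cube([56, 56, 411]);
translate([1929, 665, 0]) cube([56, 56, 411]);


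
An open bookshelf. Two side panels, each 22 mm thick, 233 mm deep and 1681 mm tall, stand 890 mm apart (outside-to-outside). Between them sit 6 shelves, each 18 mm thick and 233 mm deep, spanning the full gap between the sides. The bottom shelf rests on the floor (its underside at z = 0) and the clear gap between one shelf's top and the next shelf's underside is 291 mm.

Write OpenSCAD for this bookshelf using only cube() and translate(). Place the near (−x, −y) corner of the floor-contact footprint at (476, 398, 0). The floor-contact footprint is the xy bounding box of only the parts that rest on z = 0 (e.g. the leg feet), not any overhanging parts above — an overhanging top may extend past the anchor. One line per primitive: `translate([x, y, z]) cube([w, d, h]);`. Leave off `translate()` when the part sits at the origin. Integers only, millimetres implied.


translate([476, 398, 0]) cube([22, 233, 1681]);
translate([1344, 398, 0]) cube([22, 233, 1681]);
translate([498, 398, 0]) cube([846, 233, 18]);
translate([498, 398, 309]) cube([846, 233, 18]);
translate([498, 398, 618]) cube([846, 233, 18]);
translate([498, 398, 927]) cube([846, 233, 18]);
translate([498, 398, 1236]) cube([846, 233, 18]);
translate([498, 398, 1545]) cube([846, 233, 18]);


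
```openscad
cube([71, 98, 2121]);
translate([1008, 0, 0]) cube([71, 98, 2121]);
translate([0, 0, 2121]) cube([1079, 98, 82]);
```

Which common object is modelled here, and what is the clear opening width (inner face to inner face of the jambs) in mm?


A door frame. The clear opening width is 937 mm.

Two 2121 mm tall posts with a header on top — a door frame. The left jamb is 71 mm wide at x = 0; the right jamb starts at x = 1008. The clear opening is 1008 − 71 = 937 mm.


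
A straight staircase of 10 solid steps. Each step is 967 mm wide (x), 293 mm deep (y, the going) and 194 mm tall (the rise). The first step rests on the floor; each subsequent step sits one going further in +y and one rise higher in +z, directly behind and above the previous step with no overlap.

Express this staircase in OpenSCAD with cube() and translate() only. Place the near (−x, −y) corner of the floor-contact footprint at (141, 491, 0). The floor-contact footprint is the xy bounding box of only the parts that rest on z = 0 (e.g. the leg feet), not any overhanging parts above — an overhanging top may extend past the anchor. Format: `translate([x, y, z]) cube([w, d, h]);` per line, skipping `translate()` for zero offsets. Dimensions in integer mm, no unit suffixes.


translate([141, 491, 0]) cube([967, 293, 194]);
translate([141, 784, 194]) cube([967, 293, 194]);
translate([141, 1077, 388]) cube([967, 293, 194]);
translate([141, 1370, 582]) cube([967, 293, 194]);
translate([141, 1663, 776]) cube([967, 293, 194]);
translate([141, 1956, 970]) cube([967, 293, 194]);
translate([141, 2249, 1164]) cube([967, 293, 194]);
translate([141, 2542, 1358]) cube([967, 293, 194]);
translate([141, 2835, 1552]) cube([967, 293, 194]);
translate([141, 3128, 1746]) cube([967, 293, 194]);


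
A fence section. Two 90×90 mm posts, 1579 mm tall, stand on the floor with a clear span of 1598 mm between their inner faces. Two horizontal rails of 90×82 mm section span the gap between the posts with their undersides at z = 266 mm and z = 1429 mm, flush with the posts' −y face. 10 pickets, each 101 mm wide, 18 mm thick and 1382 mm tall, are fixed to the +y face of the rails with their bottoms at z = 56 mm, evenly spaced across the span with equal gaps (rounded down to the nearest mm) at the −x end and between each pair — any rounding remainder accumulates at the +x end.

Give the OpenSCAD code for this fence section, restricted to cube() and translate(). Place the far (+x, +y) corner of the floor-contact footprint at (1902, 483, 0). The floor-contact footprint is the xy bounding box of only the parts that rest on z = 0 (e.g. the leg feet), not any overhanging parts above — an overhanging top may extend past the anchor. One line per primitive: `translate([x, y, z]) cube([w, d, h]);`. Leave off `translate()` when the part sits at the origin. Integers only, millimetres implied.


translate([124, 393, 0]) cube([90, 90, 1579]);
translate([1812, 393, 0]) cube([90, 90, 1579]);
translate([214, 393, 266]) cube([1598, 90, 82]);
translate([214, 393, 1429]) cube([1598, 90, 82]);
translate([267, 483, 56]) cube([101, 18, 1382]);
translate([421, 483, 56]) cube([101, 18, 1382]);
translate([575, 483, 56]) cube([101, 18, 1382]);
translate([729, 483, 56]) cube([101, 18, 1382]);
translate([883, 483, 56]) cube([101, 18, 1382]);
translate([1037, 483, 56]) cube([101, 18, 1382]);
translate([1191, 483, 56]) cube([101, 18, 1382]);
translate([1345, 483, 56]) cube([101, 18, 1382]);
translate([1499, 483, 56]) cube([101, 18, 1382]);
translate([1653, 483, 56]) cube([101, 18, 1382]);


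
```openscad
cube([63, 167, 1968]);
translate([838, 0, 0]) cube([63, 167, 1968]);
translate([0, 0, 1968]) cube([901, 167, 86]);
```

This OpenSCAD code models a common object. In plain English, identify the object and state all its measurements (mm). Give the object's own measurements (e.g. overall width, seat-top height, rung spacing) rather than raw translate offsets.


A door frame. The clear opening is 775 mm wide and 1968 mm high. Two 63 mm wide jambs, 167 mm deep, stand either side of the opening from the floor to the top of the opening. A 86 mm thick head sits across the top of both jambs, spanning the full outside width of the frame.


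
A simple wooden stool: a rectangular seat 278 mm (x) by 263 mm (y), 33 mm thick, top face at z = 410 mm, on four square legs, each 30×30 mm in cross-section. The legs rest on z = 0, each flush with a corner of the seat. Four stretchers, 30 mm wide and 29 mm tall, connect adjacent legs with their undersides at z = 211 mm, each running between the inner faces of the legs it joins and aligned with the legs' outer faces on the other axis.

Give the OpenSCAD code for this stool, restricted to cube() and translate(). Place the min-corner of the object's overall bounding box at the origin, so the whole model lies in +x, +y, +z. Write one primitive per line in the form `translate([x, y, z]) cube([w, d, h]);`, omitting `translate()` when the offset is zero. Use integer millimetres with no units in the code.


// leg_h = 410 - 33 = 377
// stretcher span = 278 - 2*30 = 218
translate([0, 0, 377]) cube([278, 263, 33]);
cube([30, 30, 377]);
translate([248, 0, 0]) cube([30, 30, 377]);
translate([0, 233, 0]) cube([30, 30, 377]);
translate([248, 233, 0]) cube([30, 30, 377]);
translate([30, 0, 211]) cube([218, 30, 29]);
translate([30, 233, 211]) cube([218, 30, 29]);
translate([0, 30, 211]) cube([30, 203, 29]);
translate([248, 30, 211]) cube([30, 203, 29]);


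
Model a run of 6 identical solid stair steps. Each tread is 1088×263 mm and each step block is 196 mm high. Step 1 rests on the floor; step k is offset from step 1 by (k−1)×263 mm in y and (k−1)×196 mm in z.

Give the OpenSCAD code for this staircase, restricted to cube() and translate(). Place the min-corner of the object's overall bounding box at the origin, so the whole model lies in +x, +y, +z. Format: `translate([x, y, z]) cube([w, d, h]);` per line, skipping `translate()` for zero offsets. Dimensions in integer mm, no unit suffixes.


cube([1088, 263, 196]);
translate([0, 263, 196]) cube([1088, 263, 196]);
translate([0, 526, 392]) cube([1088, 263, 196]);
translate([0, 789, 588]) cube([1088, 263, 196]);
translate([0, 1052, 784]) cube([1088, 263, 196]);
translate([0, 1315, 980]) cube([1088, 263, 196]);


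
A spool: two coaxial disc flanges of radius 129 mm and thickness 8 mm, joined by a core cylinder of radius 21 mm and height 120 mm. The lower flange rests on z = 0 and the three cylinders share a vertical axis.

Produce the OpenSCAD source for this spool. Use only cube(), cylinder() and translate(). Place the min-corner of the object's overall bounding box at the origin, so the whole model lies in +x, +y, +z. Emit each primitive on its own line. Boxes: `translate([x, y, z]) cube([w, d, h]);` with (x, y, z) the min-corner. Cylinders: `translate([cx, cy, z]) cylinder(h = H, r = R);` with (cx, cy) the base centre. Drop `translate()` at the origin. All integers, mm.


translate([129, 129, 0]) cylinder(h = 8, r = 129);
translate([129, 129, 8]) cylinder(h = 120, r = 21);
translate([129, 129, 128]) cylinder(h = 8, r = 129);


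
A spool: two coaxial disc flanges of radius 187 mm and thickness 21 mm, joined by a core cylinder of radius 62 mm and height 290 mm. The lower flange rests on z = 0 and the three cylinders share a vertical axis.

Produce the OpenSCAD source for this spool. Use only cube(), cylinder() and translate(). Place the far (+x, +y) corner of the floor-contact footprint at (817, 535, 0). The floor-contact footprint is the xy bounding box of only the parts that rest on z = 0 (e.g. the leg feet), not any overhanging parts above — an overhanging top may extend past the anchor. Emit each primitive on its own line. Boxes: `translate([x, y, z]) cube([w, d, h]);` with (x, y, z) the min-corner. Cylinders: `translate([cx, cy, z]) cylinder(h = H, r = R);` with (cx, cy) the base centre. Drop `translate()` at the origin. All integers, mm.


translate([630, 348, 0]) cylinder(h = 21, r = 187);
translate([630, 348, 21]) cylinder(h = 290, r = 62);
translate([630, 348, 311]) cylinder(h = 21, r = 187);


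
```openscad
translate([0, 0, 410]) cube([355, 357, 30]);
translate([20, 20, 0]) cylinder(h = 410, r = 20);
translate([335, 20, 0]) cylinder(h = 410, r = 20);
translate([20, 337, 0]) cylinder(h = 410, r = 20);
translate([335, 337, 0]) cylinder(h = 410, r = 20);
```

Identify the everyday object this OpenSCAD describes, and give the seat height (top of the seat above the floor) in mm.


A stool. The seat height is 440 mm.

A 355×357×30 slab at z = 410 on four corner cylinders — a stool. The seat top is 410 + 30 = 440 mm.


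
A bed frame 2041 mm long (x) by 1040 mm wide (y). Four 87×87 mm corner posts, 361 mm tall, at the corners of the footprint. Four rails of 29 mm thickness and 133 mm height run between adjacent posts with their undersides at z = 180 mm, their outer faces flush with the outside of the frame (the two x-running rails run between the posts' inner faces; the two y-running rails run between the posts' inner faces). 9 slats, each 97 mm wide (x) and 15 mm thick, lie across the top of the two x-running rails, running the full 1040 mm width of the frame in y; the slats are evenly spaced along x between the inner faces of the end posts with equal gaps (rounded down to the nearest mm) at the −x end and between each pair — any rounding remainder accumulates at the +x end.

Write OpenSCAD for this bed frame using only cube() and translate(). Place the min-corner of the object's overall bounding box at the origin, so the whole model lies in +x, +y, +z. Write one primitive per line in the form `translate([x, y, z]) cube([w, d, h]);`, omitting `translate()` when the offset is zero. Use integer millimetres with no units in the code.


cube([87, 87, 361]);
translate([0, 953, 0]) cube([87, 87, 361]);
translate([1954, 0, 0]) cube([87, 87, 361]);
translate([1954, 953, 0]) cube([87, 87, 361]);
translate([87, 0, 180]) cube([1867, 29, 133]);
translate([87, 1011, 180]) cube([1867, 29, 133]);
translate([0, 87, 180]) cube([29, 866, 133]);
translate([2012, 87, 180]) cube([29, 866, 133]);
translate([186, 0, 313]) cube([97, 1040, 15]);
translate([382, 0, 313]) cube([97, 1040, 15]);
translate([578, 0, 313]) cube([97, 1040, 15]);
translate([774, 0, 313]) cube([97, 1040, 15]);
translate([970, 0, 313]) cube([97, 1040, 15]);
translate([1166, 0, 313]) cube([97, 1040, 15]);
translate([1362, 0, 313]) cube([97, 1040, 15]);
translate([1558, 0, 313]) cube([97, 1040, 15]);
translate([1754, 0, 313]) cube([97, 1040, 15]);
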